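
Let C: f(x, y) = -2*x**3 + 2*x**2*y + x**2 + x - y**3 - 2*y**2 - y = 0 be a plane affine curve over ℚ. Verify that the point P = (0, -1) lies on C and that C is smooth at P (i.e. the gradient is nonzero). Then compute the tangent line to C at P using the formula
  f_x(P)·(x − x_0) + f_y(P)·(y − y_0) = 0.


Tangent line at P: x = 0.

Step 1: f(0, -1) = 0, so P lies on C.
Step 2: partial derivatives
  f_x(x, y) = -6*x**2 + 4*x*y + 2*x + 1, f_y(x, y) = 2*x**2 - 3*y**2 - 4*y - 1.
  f_x(P) = 1, f_y(P) = 0 (gradient nonzero, so P is smooth).
Step 3: tangent line at P: 1·(x − 0) + 0·(y − -1) = 0.
Expanding: x = 0.


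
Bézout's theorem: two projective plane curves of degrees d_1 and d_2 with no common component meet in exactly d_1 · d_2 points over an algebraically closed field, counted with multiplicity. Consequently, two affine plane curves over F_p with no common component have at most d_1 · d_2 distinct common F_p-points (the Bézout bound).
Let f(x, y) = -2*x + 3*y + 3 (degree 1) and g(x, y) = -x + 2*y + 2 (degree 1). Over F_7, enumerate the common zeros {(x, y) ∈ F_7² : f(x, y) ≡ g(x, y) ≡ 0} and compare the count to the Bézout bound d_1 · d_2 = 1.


Common zeros: {(0, 6)}; count = 1; Bézout bound = 1.

deg(f) = 1, deg(g) = 1, so Bézout bound = 1.
Scan x ∈ F_7. For each x, list the y ∈ F_7 with f(x, y) ≡ 0 and those with g(x, y) ≡ 0 (mod 7); the common zeros in that column are the intersection.
  x = 0: f ≡ 0 at y ∈ {6}; g ≡ 0 at y ∈ {6}; common: {6}.
  x = 1: f ≡ 0 at y ∈ {2}; g ≡ 0 at y ∈ {3}; common: ∅.
  x = 2: f ≡ 0 at y ∈ {5}; g ≡ 0 at y ∈ {0}; common: ∅.
  x = 3: f ≡ 0 at y ∈ {1}; g ≡ 0 at y ∈ {4}; common: ∅.
  x = 4: f ≡ 0 at y ∈ {4}; g ≡ 0 at y ∈ {1}; common: ∅.
  x = 5: f ≡ 0 at y ∈ {0}; g ≡ 0 at y ∈ {5}; common: ∅.
  x = 6: f ≡ 0 at y ∈ {3}; g ≡ 0 at y ∈ {2}; common: ∅.
Collecting: common zeros = {(0, 6)}, so the count is 1.
Comparison with the Bézout bound: 1 ≤ 1 = deg(f)·deg(g), as expected for curves with no common component (the bound is attained).


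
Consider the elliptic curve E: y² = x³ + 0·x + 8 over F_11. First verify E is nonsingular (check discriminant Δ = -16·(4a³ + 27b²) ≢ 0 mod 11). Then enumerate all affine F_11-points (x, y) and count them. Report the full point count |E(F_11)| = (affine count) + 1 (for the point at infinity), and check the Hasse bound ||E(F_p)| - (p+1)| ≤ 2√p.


Affine points = {(1, 3), (1, 8), (2, 4), (2, 7), (5, 1), (5, 10), (6, 2), (6, 9), (8, 5), (8, 6), (9, 0)}; affine count = 11; |E(F_11)| = 12.

Discriminant check: Δ ∝ 4a³ + 27b² = 4·0³ + 27·8² = 4·0 + 27·64 ≡ 1 (mod 11). Nonzero ⇒ E is nonsingular.
For each x ∈ F_11, compute rhs = x³ + 0·x + 8 mod 11, then count y ∈ F_11 with y² ≡ rhs.
  x = 0: rhs = 8, matching y values: none (0 points).
  x = 1: rhs = 9, matching y values: 3, 8 (2 points).
  x = 2: rhs = 5, matching y values: 4, 7 (2 points).
  x = 3: rhs = 2, matching y values: none (0 points).
  x = 4: rhs = 6, matching y values: none (0 points).
  x = 5: rhs = 1, matching y values: 1, 10 (2 points).
  x = 6: rhs = 4, matching y values: 2, 9 (2 points).
  x = 7: rhs = 10, matching y values: none (0 points).
  x = 8: rhs = 3, matching y values: 5, 6 (2 points).
  x = 9: rhs = 0, matching y values: 0 (1 points).
  x = 10: rhs = 7, matching y values: none (0 points).
Total affine count: 11.
Full point count |E(F_11)| = 11 + 1 = 12.
Hasse bound: |12 − (11+1)| = |0| = 0 ≤ 2√11 ≈ 6.6332 ✓.


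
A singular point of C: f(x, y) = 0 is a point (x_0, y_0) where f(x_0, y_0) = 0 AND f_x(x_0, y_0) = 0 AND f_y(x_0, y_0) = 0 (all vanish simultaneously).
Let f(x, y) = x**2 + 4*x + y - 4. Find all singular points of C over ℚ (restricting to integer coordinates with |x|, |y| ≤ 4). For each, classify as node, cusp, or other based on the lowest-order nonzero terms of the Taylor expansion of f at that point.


No singular points in the scanned grid; C is smooth there.

Compute partial derivatives:
  f_x = 2*x + 4.
  f_y = 1.
f_y = 1 is a nonzero constant, so f_y never vanishes: no point (x, y) can satisfy f = f_x = f_y = 0. In particular no (x, y) ∈ {−4, ..., 4}² is singular; the curve is smooth.


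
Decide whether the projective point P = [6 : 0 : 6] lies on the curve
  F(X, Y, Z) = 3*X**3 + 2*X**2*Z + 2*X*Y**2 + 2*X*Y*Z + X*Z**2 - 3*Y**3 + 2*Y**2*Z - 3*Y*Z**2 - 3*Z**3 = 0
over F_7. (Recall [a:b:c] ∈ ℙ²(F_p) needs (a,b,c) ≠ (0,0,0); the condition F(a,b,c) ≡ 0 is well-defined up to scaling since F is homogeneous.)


F(6,0,6) ≡ 4 (mod 7); P is NOT on the curve.

Evaluate F(6, 0, 6) term-by-term (mod 7).
  3*X**3 ↦ 3·216·1·1 = 648
  2*X**2*Z ↦ 2·36·1·6 = 432
  2*X*Y**2 ↦ 2·6·0·1 = 0
  2*X*Y*Z ↦ 2·6·0·6 = 0
  X*Z**2 ↦ 1·6·1·36 = 216
  -3*Y**3 ↦ -3·1·0·1 = 0
  2*Y**2*Z ↦ 2·1·0·6 = 0
  -3*Y*Z**2 ↦ -3·1·0·36 = 0
  -3*Z**3 ↦ -3·1·1·216 = -648
Sum: F(6, 0, 6) = (648) + (432) + (0) + (0) + (216) + (0) + (0) + (0) + (-648) = 648.
Reducing mod 7: 648 ≡ 4 (mod 7).
Since F(a, b, c) ≡ 4 ≠ 0 (mod 7), P does NOT lie on the curve.


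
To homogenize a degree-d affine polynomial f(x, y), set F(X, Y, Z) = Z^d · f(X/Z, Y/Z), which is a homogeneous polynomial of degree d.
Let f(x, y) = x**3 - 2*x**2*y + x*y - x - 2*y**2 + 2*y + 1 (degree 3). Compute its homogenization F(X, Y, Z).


F(X, Y, Z) = X**3 - 2*X**2*Y + X*Y*Z - X*Z**2 - 2*Y**2*Z + 2*Y*Z**2 + Z**3

deg(f) = 3.
Substitute x = X/Z, y = Y/Z into f, then multiply by Z^3.
  monomial 1·x^3·y^0 ↦ 1·X^3·Y^0·Z^0.
  monomial -2·x^2·y^1 ↦ -2·X^2·Y^1·Z^0.
  monomial 1·x^1·y^1 ↦ 1·X^1·Y^1·Z^1.
  monomial -1·x^1·y^0 ↦ -1·X^1·Y^0·Z^2.
  monomial -2·x^0·y^2 ↦ -2·X^0·Y^2·Z^1.
  monomial 2·x^0·y^1 ↦ 2·X^0·Y^1·Z^2.
  monomial 1·x^0·y^0 ↦ 1·X^0·Y^0·Z^3.
Collecting: F(X, Y, Z) = X**3 - 2*X**2*Y + X*Y*Z - X*Z**2 - 2*Y**2*Z + 2*Y*Z**2 + Z**3.


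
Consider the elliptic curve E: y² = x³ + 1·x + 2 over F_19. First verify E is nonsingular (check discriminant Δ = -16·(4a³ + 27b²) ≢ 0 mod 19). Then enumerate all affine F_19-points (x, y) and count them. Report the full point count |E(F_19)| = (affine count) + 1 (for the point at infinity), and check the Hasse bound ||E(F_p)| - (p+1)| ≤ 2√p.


Affine points = {(1, 2), (1, 17), (8, 3), (8, 16), (10, 9), (10, 10), (14, 9), (14, 10), (17, 7), (17, 12), (18, 0)}; affine count = 11; |E(F_19)| = 12.

Discriminant check: Δ ∝ 4a³ + 27b² = 4·1³ + 27·2² = 4·1 + 27·4 ≡ 17 (mod 19). Nonzero ⇒ E is nonsingular.
For each x ∈ F_19, compute rhs = x³ + 1·x + 2 mod 19, then count y ∈ F_19 with y² ≡ rhs.
  x = 0: rhs = 2, matching y values: none (0 points).
  x = 1: rhs = 4, matching y values: 2, 17 (2 points).
  x = 2: rhs = 12, matching y values: none (0 points).
  x = 3: rhs = 13, matching y values: none (0 points).
  x = 4: rhs = 13, matching y values: none (0 points).
  x = 5: rhs = 18, matching y values: none (0 points).
  x = 6: rhs = 15, matching y values: none (0 points).
  x = 7: rhs = 10, matching y values: none (0 points).
  x = 8: rhs = 9, matching y values: 3, 16 (2 points).
  x = 9: rhs = 18, matching y values: none (0 points).
  x = 10: rhs = 5, matching y values: 9, 10 (2 points).
  x = 11: rhs = 14, matching y values: none (0 points).
  x = 12: rhs = 13, matching y values: none (0 points).
  x = 13: rhs = 8, matching y values: none (0 points).
  x = 14: rhs = 5, matching y values: 9, 10 (2 points).
  x = 15: rhs = 10, matching y values: none (0 points).
  x = 16: rhs = 10, matching y values: none (0 points).
  x = 17: rhs = 11, matching y values: 7, 12 (2 points).
  x = 18: rhs = 0, matching y values: 0 (1 points).
Total affine count: 11.
Full point count |E(F_19)| = 11 + 1 = 12.
Hasse bound: |12 − (19+1)| = |-8| = 8 ≤ 2√19 ≈ 8.7178 ✓.


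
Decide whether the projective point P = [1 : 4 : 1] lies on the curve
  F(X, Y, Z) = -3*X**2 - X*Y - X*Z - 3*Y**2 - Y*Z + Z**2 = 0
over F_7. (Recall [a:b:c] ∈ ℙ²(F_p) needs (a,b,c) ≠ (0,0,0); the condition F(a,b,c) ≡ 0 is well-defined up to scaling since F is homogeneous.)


F(1,4,1) ≡ 4 (mod 7); P is NOT on the curve.

Evaluate F(1, 4, 1) term-by-term (mod 7).
  -3*X**2 ↦ -3·1·1·1 = -3
  -X*Y ↦ -1·1·4·1 = -4
  -X*Z ↦ -1·1·1·1 = -1
  -3*Y**2 ↦ -3·1·16·1 = -48
  -Y*Z ↦ -1·1·4·1 = -4
  Z**2 ↦ 1·1·1·1 = 1
Sum: F(1, 4, 1) = (-3) + (-4) + (-1) + (-48) + (-4) + (1) = -59.
Reducing mod 7: -59 ≡ 4 (mod 7).
Since F(a, b, c) ≡ 4 ≠ 0 (mod 7), P does NOT lie on the curve.


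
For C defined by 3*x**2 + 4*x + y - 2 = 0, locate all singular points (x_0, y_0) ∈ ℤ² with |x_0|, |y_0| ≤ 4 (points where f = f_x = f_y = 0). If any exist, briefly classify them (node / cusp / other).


No singular points in the scanned grid; C is smooth there.

Compute partial derivatives:
  f_x = 6*x + 4.
  f_y = 1.
f_y = 1 is a nonzero constant, so f_y never vanishes: no point (x, y) can satisfy f = f_x = f_y = 0. In particular no (x, y) ∈ {−4, ..., 4}² is singular; the curve is smooth.


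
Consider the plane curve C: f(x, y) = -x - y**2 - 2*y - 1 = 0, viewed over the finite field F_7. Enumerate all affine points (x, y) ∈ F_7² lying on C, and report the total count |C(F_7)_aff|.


Affine F_7-points: {(0, 6), (3, 1), (3, 4), (5, 2), (5, 3), (6, 0), (6, 5)}; count = 7.

For each of the 49 pairs (x, y) ∈ F_7², evaluate f(x, y) mod 7. Record the zeros.
  x = 0: [0↦6, 1↦3, 2↦5, 3↦5, 4↦3, 5↦6, 6↦0]  zeros at y ∈ {6}
  x = 1: [0↦5, 1↦2, 2↦4, 3↦4, 4↦2, 5↦5, 6↦6]  zeros at y ∈ ∅
  x = 2: [0↦4, 1↦1, 2↦3, 3↦3, 4↦1, 5↦4, 6↦5]  zeros at y ∈ ∅
  x = 3: [0↦3, 1↦0, 2↦2, 3↦2, 4↦0, 5↦3, 6↦4]  zeros at y ∈ {1, 4}
  x = 4: [0↦2, 1↦6, 2↦1, 3↦1, 4↦6, 5↦2, 6↦3]  zeros at y ∈ ∅
  x = 5: [0↦1, 1↦5, 2↦0, 3↦0, 4↦5, 5↦1, 6↦2]  zeros at y ∈ {2, 3}
  x = 6: [0↦0, 1↦4, 2↦6, 3↦6, 4↦4, 5↦0, 6↦1]  zeros at y ∈ {0, 5}
Collecting zeros: affine points = {(0, 6), (3, 1), (3, 4), (5, 2), (5, 3), (6, 0), (6, 5)}.
Total count |C(F_7)_aff| = 7.


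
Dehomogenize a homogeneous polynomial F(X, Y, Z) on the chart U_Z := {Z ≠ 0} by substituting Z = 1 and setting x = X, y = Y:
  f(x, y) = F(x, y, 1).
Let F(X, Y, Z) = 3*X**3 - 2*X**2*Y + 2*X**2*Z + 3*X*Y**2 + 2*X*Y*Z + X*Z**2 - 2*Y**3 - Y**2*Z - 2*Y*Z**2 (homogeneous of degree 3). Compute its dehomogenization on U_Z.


f(x, y) = 3*x**3 - 2*x**2*y + 2*x**2 + 3*x*y**2 + 2*x*y + x - 2*y**3 - y**2 - 2*y

On U_Z we set Z = 1. Each monomial c·X^i·Y^j·Z^k in F becomes c·x^i·y^j·1^k = c·x^i·y^j.
Substituting Z = 1: F(X, Y, 1) = 3*x**3 - 2*x**2*y + 2*x**2 + 3*x*y**2 + 2*x*y + x - 2*y**3 - y**2 - 2*y.
Note: deg(f) ≤ deg(F) = 3; strict inequality happens when F is divisible by Z (lost terms).


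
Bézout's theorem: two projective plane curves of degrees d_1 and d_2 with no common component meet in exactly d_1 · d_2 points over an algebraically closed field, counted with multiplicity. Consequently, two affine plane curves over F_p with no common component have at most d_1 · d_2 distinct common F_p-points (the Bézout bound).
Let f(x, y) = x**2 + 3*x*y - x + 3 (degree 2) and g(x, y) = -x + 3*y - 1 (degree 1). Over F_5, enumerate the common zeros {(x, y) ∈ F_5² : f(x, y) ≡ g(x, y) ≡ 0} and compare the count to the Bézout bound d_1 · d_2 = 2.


Common zeros: {(1, 4), (4, 0)}; count = 2; Bézout bound = 2.

deg(f) = 2, deg(g) = 1, so Bézout bound = 2.
Scan x ∈ F_5. For each x, list the y ∈ F_5 with f(x, y) ≡ 0 and those with g(x, y) ≡ 0 (mod 5); the common zeros in that column are the intersection.
  x = 0: f ≡ 0 at y ∈ ∅; g ≡ 0 at y ∈ {2}; common: ∅.
  x = 1: f ≡ 0 at y ∈ {4}; g ≡ 0 at y ∈ {4}; common: {4}.
  x = 2: f ≡ 0 at y ∈ {0}; g ≡ 0 at y ∈ {1}; common: ∅.
  x = 3: f ≡ 0 at y ∈ {4}; g ≡ 0 at y ∈ {3}; common: ∅.
  x = 4: f ≡ 0 at y ∈ {0}; g ≡ 0 at y ∈ {0}; common: {0}.
Collecting: common zeros = {(1, 4), (4, 0)}, so the count is 2.
Comparison with the Bézout bound: 2 ≤ 2 = deg(f)·deg(g), as expected for curves with no common component (the bound is attained).


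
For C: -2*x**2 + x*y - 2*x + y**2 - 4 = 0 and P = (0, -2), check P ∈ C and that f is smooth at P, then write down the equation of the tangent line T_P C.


Tangent line at P: -4*x - 4*y - 8 = 0.

Step 1: f(0, -2) = 0, so P lies on C.
Step 2: partial derivatives
  f_x(x, y) = -4*x + y - 2, f_y(x, y) = x + 2*y.
  f_x(P) = -4, f_y(P) = -4 (gradient nonzero, so P is smooth).
Step 3: tangent line at P: -4·(x − 0) + -4·(y − -2) = 0.
Expanding: -4*x - 4*y - 8 = 0.


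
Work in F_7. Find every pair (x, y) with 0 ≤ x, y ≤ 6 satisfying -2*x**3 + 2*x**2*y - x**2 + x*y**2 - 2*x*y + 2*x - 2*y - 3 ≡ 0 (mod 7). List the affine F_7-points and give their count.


Affine F_7-points: {(0, 2), (2, 2), (2, 4), (3, 2), (3, 4), (5, 6), (6, 3), (6, 6)}; count = 8.

For each of the 49 pairs (x, y) ∈ F_7², evaluate f(x, y) mod 7. Record the zeros.
  x = 0: [0↦4, 1↦2, 2↦0, 3↦5, 4↦3, 5↦1, 6↦6]  zeros at y ∈ {2}
  x = 1: [0↦3, 1↦2, 2↦3, 3↦6, 4↦4, 5↦4, 6↦6]  zeros at y ∈ ∅
  x = 2: [0↦2, 1↦6, 2↦0, 3↦5, 4↦0, 5↦6, 6↦2]  zeros at y ∈ {2, 4}
  x = 3: [0↦3, 1↦2, 2↦0, 3↦4, 4↦0, 5↦2, 6↦3]  zeros at y ∈ {2, 4}
  x = 4: [0↦1, 1↦6, 2↦5, 3↦5, 4↦6, 5↦1, 6↦4]  zeros at y ∈ ∅
  x = 5: [0↦5, 1↦6, 2↦3, 3↦3, 4↦6, 5↦5, 6↦0]  zeros at y ∈ {6}
  x = 6: [0↦3, 1↦4, 2↦3, 3↦0, 4↦2, 5↦2, 6↦0]  zeros at y ∈ {3, 6}
Collecting zeros: affine points = {(0, 2), (2, 2), (2, 4), (3, 2), (3, 4), (5, 6), (6, 3), (6, 6)}.
Total count |C(F_7)_aff| = 8.


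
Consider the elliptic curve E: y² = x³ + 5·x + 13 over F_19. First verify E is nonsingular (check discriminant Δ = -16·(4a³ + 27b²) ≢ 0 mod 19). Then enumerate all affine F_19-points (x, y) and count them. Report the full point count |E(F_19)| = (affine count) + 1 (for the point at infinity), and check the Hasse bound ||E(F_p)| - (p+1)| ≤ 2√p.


Affine points = {(1, 0), (3, 6), (3, 13), (5, 7), (5, 12), (7, 7), (7, 12), (15, 9), (15, 10), (16, 3), (16, 16), (18, 8), (18, 11)}; affine count = 13; |E(F_19)| = 14.

Discriminant check: Δ ∝ 4a³ + 27b² = 4·5³ + 27·13² = 4·125 + 27·169 ≡ 9 (mod 19). Nonzero ⇒ E is nonsingular.
For each x ∈ F_19, compute rhs = x³ + 5·x + 13 mod 19, then count y ∈ F_19 with y² ≡ rhs.
  x = 0: rhs = 13, matching y values: none (0 points).
  x = 1: rhs = 0, matching y values: 0 (1 points).
  x = 2: rhs = 12, matching y values: none (0 points).
  x = 3: rhs = 17, matching y values: 6, 13 (2 points).
  x = 4: rhs = 2, matching y values: none (0 points).
  x = 5: rhs = 11, matching y values: 7, 12 (2 points).
  x = 6: rhs = 12, matching y values: none (0 points).
  x = 7: rhs = 11, matching y values: 7, 12 (2 points).
  x = 8: rhs = 14, matching y values: none (0 points).
  x = 9: rhs = 8, matching y values: none (0 points).
  x = 10: rhs = 18, matching y values: none (0 points).
  x = 11: rhs = 12, matching y values: none (0 points).
  x = 12: rhs = 15, matching y values: none (0 points).
  x = 13: rhs = 14, matching y values: none (0 points).
  x = 14: rhs = 15, matching y values: none (0 points).
  x = 15: rhs = 5, matching y values: 9, 10 (2 points).
  x = 16: rhs = 9, matching y values: 3, 16 (2 points).
  x = 17: rhs = 14, matching y values: none (0 points).
  x = 18: rhs = 7, matching y values: 8, 11 (2 points).
Total affine count: 13.
Full point count |E(F_19)| = 13 + 1 = 14.
Hasse bound: |14 − (19+1)| = |-6| = 6 ≤ 2√19 ≈ 8.7178 ✓.


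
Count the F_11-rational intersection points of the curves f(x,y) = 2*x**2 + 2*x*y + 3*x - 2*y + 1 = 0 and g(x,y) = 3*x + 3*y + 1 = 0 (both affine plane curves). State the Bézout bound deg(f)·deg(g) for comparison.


Common zeros: {(3, 4)}; count = 1; Bézout bound = 2.

deg(f) = 2, deg(g) = 1, so Bézout bound = 2.
Scan x ∈ F_11. For each x, list the y ∈ F_11 with f(x, y) ≡ 0 and those with g(x, y) ≡ 0 (mod 11); the common zeros in that column are the intersection.
  x = 0: f ≡ 0 at y ∈ {6}; g ≡ 0 at y ∈ {7}; common: ∅.
  x = 1: f ≡ 0 at y ∈ ∅; g ≡ 0 at y ∈ {6}; common: ∅.
  x = 2: f ≡ 0 at y ∈ {9}; g ≡ 0 at y ∈ {5}; common: ∅.
  x = 3: f ≡ 0 at y ∈ {4}; g ≡ 0 at y ∈ {4}; common: {4}.
  x = 4: f ≡ 0 at y ∈ {9}; g ≡ 0 at y ∈ {3}; common: ∅.
  x = 5: f ≡ 0 at y ∈ {0}; g ≡ 0 at y ∈ {2}; common: ∅.
  x = 6: f ≡ 0 at y ∈ {3}; g ≡ 0 at y ∈ {1}; common: ∅.
  x = 7: f ≡ 0 at y ∈ {1}; g ≡ 0 at y ∈ {0}; common: ∅.
  x = 8: f ≡ 0 at y ∈ {4}; g ≡ 0 at y ∈ {10}; common: ∅.
  x = 9: f ≡ 0 at y ∈ {6}; g ≡ 0 at y ∈ {9}; common: ∅.
  x = 10: f ≡ 0 at y ∈ {0}; g ≡ 0 at y ∈ {8}; common: ∅.
Collecting: common zeros = {(3, 4)}, so the count is 1.
Comparison with the Bézout bound: 1 ≤ 2 = deg(f)·deg(g), as expected for curves with no common component (the affine F_11-count falls short of the bound because intersections may lie at infinity, over extension fields, or carry multiplicity).


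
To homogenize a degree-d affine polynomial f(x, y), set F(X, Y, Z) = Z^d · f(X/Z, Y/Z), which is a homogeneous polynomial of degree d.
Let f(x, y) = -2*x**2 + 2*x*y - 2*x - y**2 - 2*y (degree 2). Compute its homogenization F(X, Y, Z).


F(X, Y, Z) = -2*X**2 + 2*X*Y - 2*X*Z - Y**2 - 2*Y*Z

deg(f) = 2.
Substitute x = X/Z, y = Y/Z into f, then multiply by Z^2.
  monomial -2·x^2·y^0 ↦ -2·X^2·Y^0·Z^0.
  monomial 2·x^1·y^1 ↦ 2·X^1·Y^1·Z^0.
  monomial -2·x^1·y^0 ↦ -2·X^1·Y^0·Z^1.
  monomial -1·x^0·y^2 ↦ -1·X^0·Y^2·Z^0.
  monomial -2·x^0·y^1 ↦ -2·X^0·Y^1·Z^1.
Collecting: F(X, Y, Z) = -2*X**2 + 2*X*Y - 2*X*Z - Y**2 - 2*Y*Z.


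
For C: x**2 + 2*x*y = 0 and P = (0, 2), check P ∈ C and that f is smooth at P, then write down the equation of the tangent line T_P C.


Tangent line at P: 4*x = 0.

Step 1: f(0, 2) = 0, so P lies on C.
Step 2: partial derivatives
  f_x(x, y) = 2*x + 2*y, f_y(x, y) = 2*x.
  f_x(P) = 4, f_y(P) = 0 (gradient nonzero, so P is smooth).
Step 3: tangent line at P: 4·(x − 0) + 0·(y − 2) = 0.
Expanding: 4*x = 0.


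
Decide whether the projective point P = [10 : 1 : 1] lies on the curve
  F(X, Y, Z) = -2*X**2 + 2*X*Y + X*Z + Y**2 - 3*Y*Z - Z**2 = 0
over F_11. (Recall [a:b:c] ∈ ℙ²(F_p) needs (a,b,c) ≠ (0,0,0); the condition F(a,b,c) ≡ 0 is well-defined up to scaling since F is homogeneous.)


F(10,1,1) ≡ 3 (mod 11); P is NOT on the curve.

Evaluate F(10, 1, 1) term-by-term (mod 11).
  -2*X**2 ↦ -2·100·1·1 = -200
  2*X*Y ↦ 2·10·1·1 = 20
  X*Z ↦ 1·10·1·1 = 10
  Y**2 ↦ 1·1·1·1 = 1
  -3*Y*Z ↦ -3·1·1·1 = -3
  -Z**2 ↦ -1·1·1·1 = -1
Sum: F(10, 1, 1) = (-200) + (20) + (10) + (1) + (-3) + (-1) = -173.
Reducing mod 11: -173 ≡ 3 (mod 11).
Since F(a, b, c) ≡ 3 ≠ 0 (mod 11), P does NOT lie on the curve.


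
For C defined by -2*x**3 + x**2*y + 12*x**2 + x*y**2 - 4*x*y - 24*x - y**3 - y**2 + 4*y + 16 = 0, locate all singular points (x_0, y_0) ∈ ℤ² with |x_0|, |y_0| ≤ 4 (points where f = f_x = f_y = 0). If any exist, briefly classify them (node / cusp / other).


Singular points: {(2, 0)}; classification: cusp.

Compute partial derivatives:
  f_x = -6*x**2 + 2*x*y + 24*x + y**2 - 4*y - 24.
  f_y = x**2 + 2*x*y - 4*x - 3*y**2 - 2*y + 4.
Scan x_0 ∈ {−4, ..., 4}. For each x_0, f_y(x_0, y) is a polynomial in y; find its integer roots y ∈ {−4, ..., 4}, then test f_x and f at those candidates.
  x = -4: f_y(-4, y) = -3*y**2 - 10*y + 36; no integer root y with |y| ≤ 4.
  x = -3: f_y(-3, y) = -3*y**2 - 8*y + 25; no integer root y with |y| ≤ 4.
  x = -2: f_y(-2, y) = -3*y**2 - 6*y + 16; no integer root y with |y| ≤ 4.
  x = -1: f_y(-1, y) = -3*y**2 - 4*y + 9; no integer root y with |y| ≤ 4.
  x = 0: f_y(0, y) = -3*y**2 - 2*y + 4; no integer root y with |y| ≤ 4.
  x = 1: f_y(1, y) = 1 - 3*y**2; no integer root y with |y| ≤ 4.
  x = 2: f_y(2, y) = -3*y**2 + 2*y; vanishes at y ∈ {0}. (2, 0): f_x = 0, f = 0 — SINGULAR.
  x = 3: f_y(3, y) = -3*y**2 + 4*y + 1; no integer root y with |y| ≤ 4.
  x = 4: f_y(4, y) = -3*y**2 + 6*y + 4; no integer root y with |y| ≤ 4.
Only singular point on the grid: (2, 0).
Classify: substitute x = 2 + u, y = 0 + v and expand: f = -2*u**3 + u**2*v + u*v**2 - v**3 + v**2.
No constant or linear terms (consistent with a singular point). Quadratic part: v**2. Cubic part: -2*u**3 + u**2*v + u*v**2 - v**3.
The quadratic part v**2 is a perfect square, so there is a single (double) tangent line v = 0, i.e. y = 0. Restricting the cubic part to that line (v = 0) leaves -2*u**3 ≠ 0, so f is not divisible by v and the branch is v² ≈ 2*u**3 to lowest order — this is a cusp.
Classification: cusp.


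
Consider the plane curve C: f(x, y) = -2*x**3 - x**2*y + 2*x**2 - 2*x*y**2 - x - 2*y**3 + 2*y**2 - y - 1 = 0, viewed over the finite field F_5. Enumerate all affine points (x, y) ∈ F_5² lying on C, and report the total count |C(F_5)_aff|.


Affine F_5-points: {(0, 3), (2, 1), (2, 2), (3, 0), (3, 3), (4, 2), (4, 3)}; count = 7.

For each of the 25 pairs (x, y) ∈ F_5², evaluate f(x, y) mod 5. Record the zeros.
  x = 0: [0↦4, 1↦3, 2↦4, 3↦0, 4↦4]  zeros at y ∈ {3}
  x = 1: [0↦3, 1↦4, 2↦3, 3↦3, 4↦2]  zeros at y ∈ ∅
  x = 2: [0↦4, 1↦0, 2↦0, 3↦2, 4↦4]  zeros at y ∈ {1, 2}
  x = 3: [0↦0, 1↦4, 2↦3, 3↦0, 4↦3]  zeros at y ∈ {0, 3}
  x = 4: [0↦4, 1↦4, 2↦0, 3↦0, 4↦2]  zeros at y ∈ {2, 3}
Collecting zeros: affine points = {(0, 3), (2, 1), (2, 2), (3, 0), (3, 3), (4, 2), (4, 3)}.
Total count |C(F_5)_aff| = 7.


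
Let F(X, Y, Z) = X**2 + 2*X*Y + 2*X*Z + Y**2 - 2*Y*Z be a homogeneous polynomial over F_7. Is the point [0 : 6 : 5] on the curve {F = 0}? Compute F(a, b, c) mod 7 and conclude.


F(0,6,5) ≡ 4 (mod 7); P is NOT on the curve.

Evaluate F(0, 6, 5) term-by-term (mod 7).
  X**2 ↦ 1·0·1·1 = 0
  2*X*Y ↦ 2·0·6·1 = 0
  2*X*Z ↦ 2·0·1·5 = 0
  Y**2 ↦ 1·1·36·1 = 36
  -2*Y*Z ↦ -2·1·6·5 = -60
Sum: F(0, 6, 5) = (0) + (0) + (0) + (36) + (-60) = -24.
Reducing mod 7: -24 ≡ 4 (mod 7).
Since F(a, b, c) ≡ 4 ≠ 0 (mod 7), P does NOT lie on the curve.


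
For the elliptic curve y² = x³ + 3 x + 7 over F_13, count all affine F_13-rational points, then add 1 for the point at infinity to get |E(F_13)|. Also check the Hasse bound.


Affine points = {(3, 2), (3, 11), (5, 2), (5, 11), (8, 6), (8, 7), (9, 3), (9, 10), (10, 6), (10, 7), (12, 4), (12, 9)}; affine count = 12; |E(F_13)| = 13.

Discriminant check: Δ ∝ 4a³ + 27b² = 4·3³ + 27·7² = 4·27 + 27·49 ≡ 1 (mod 13). Nonzero ⇒ E is nonsingular.
For each x ∈ F_13, compute rhs = x³ + 3·x + 7 mod 13, then count y ∈ F_13 with y² ≡ rhs.
  x = 0: rhs = 7, matching y values: none (0 points).
  x = 1: rhs = 11, matching y values: none (0 points).
  x = 2: rhs = 8, matching y values: none (0 points).
  x = 3: rhs = 4, matching y values: 2, 11 (2 points).
  x = 4: rhs = 5, matching y values: none (0 points).
  x = 5: rhs = 4, matching y values: 2, 11 (2 points).
  x = 6: rhs = 7, matching y values: none (0 points).
  x = 7: rhs = 7, matching y values: none (0 points).
  x = 8: rhs = 10, matching y values: 6, 7 (2 points).
  x = 9: rhs = 9, matching y values: 3, 10 (2 points).
  x = 10: rhs = 10, matching y values: 6, 7 (2 points).
  x = 11: rhs = 6, matching y values: none (0 points).
  x = 12: rhs = 3, matching y values: 4, 9 (2 points).
Total affine count: 12.
Full point count |E(F_13)| = 12 + 1 = 13.
Hasse bound: |13 − (13+1)| = |-1| = 1 ≤ 2√13 ≈ 7.2111 ✓.


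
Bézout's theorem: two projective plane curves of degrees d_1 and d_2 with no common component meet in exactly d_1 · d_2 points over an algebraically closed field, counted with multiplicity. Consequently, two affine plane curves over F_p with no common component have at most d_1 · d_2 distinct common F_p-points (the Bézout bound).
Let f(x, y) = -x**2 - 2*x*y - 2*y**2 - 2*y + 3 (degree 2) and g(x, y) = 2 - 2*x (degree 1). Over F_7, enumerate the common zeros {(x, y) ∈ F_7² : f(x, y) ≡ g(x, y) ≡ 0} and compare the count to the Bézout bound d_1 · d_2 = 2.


Common zeros: {(1, 2), (1, 3)}; count = 2; Bézout bound = 2.

deg(f) = 2, deg(g) = 1, so Bézout bound = 2.
Scan x ∈ F_7. For each x, list the y ∈ F_7 with f(x, y) ≡ 0 and those with g(x, y) ≡ 0 (mod 7); the common zeros in that column are the intersection.
  x = 0: f ≡ 0 at y ∈ {3}; g ≡ 0 at y ∈ ∅; common: ∅.
  x = 1: f ≡ 0 at y ∈ {2, 3}; g ≡ 0 at y ∈ {0, 1, 2, 3, 4, 5, 6}; common: {2, 3}.
  x = 2: f ≡ 0 at y ∈ {2}; g ≡ 0 at y ∈ ∅; common: ∅.
  x = 3: f ≡ 0 at y ∈ {4, 6}; g ≡ 0 at y ∈ ∅; common: ∅.
  x = 4: f ≡ 0 at y ∈ ∅; g ≡ 0 at y ∈ ∅; common: ∅.
  x = 5: f ≡ 0 at y ∈ ∅; g ≡ 0 at y ∈ ∅; common: ∅.
  x = 6: f ≡ 0 at y ∈ {1, 6}; g ≡ 0 at y ∈ ∅; common: ∅.
Collecting: common zeros = {(1, 2), (1, 3)}, so the count is 2.
Comparison with the Bézout bound: 2 ≤ 2 = deg(f)·deg(g), as expected for curves with no common component (the bound is attained).


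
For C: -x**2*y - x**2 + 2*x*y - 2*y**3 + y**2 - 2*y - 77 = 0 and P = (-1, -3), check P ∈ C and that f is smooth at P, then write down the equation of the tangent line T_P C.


Tangent line at P: -10*x - 65*y - 205 = 0.

Step 1: f(-1, -3) = 0, so P lies on C.
Step 2: partial derivatives
  f_x(x, y) = -2*x*y - 2*x + 2*y, f_y(x, y) = -x**2 + 2*x - 6*y**2 + 2*y - 2.
  f_x(P) = -10, f_y(P) = -65 (gradient nonzero, so P is smooth).
Step 3: tangent line at P: -10·(x − -1) + -65·(y − -3) = 0.
Expanding: -10*x - 65*y - 205 = 0.


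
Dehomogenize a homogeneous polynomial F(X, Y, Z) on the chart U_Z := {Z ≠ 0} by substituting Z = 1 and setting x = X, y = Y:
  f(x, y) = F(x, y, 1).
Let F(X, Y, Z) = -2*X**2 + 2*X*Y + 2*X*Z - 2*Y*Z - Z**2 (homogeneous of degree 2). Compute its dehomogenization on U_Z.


f(x, y) = -2*x**2 + 2*x*y + 2*x - 2*y - 1

On U_Z we set Z = 1. Each monomial c·X^i·Y^j·Z^k in F becomes c·x^i·y^j·1^k = c·x^i·y^j.
Substituting Z = 1: F(X, Y, 1) = -2*x**2 + 2*x*y + 2*x - 2*y - 1.
Note: deg(f) ≤ deg(F) = 2; strict inequality happens when F is divisible by Z (lost terms).


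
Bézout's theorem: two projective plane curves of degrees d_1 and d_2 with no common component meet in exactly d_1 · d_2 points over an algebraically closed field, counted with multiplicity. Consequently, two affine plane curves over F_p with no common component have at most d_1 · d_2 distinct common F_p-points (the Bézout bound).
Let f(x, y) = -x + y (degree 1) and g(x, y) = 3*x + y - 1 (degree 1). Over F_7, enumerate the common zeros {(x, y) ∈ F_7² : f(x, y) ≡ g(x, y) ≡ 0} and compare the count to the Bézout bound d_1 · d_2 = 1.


Common zeros: {(2, 2)}; count = 1; Bézout bound = 1.

deg(f) = 1, deg(g) = 1, so Bézout bound = 1.
Scan x ∈ F_7. For each x, list the y ∈ F_7 with f(x, y) ≡ 0 and those with g(x, y) ≡ 0 (mod 7); the common zeros in that column are the intersection.
  x = 0: f ≡ 0 at y ∈ {0}; g ≡ 0 at y ∈ {1}; common: ∅.
  x = 1: f ≡ 0 at y ∈ {1}; g ≡ 0 at y ∈ {5}; common: ∅.
  x = 2: f ≡ 0 at y ∈ {2}; g ≡ 0 at y ∈ {2}; common: {2}.
  x = 3: f ≡ 0 at y ∈ {3}; g ≡ 0 at y ∈ {6}; common: ∅.
  x = 4: f ≡ 0 at y ∈ {4}; g ≡ 0 at y ∈ {3}; common: ∅.
  x = 5: f ≡ 0 at y ∈ {5}; g ≡ 0 at y ∈ {0}; common: ∅.
  x = 6: f ≡ 0 at y ∈ {6}; g ≡ 0 at y ∈ {4}; common: ∅.
Collecting: common zeros = {(2, 2)}, so the count is 1.
Comparison with the Bézout bound: 1 ≤ 1 = deg(f)·deg(g), as expected for curves with no common component (the bound is attained).


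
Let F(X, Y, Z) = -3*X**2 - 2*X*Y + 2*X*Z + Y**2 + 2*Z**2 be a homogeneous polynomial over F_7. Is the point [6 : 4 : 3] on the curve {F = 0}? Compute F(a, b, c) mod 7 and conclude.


F(6,4,3) ≡ 5 (mod 7); P is NOT on the curve.

Evaluate F(6, 4, 3) term-by-term (mod 7).
  -3*X**2 ↦ -3·36·1·1 = -108
  -2*X*Y ↦ -2·6·4·1 = -48
  2*X*Z ↦ 2·6·1·3 = 36
  Y**2 ↦ 1·1·16·1 = 16
  2*Z**2 ↦ 2·1·1·9 = 18
Sum: F(6, 4, 3) = (-108) + (-48) + (36) + (16) + (18) = -86.
Reducing mod 7: -86 ≡ 5 (mod 7).
Since F(a, b, c) ≡ 5 ≠ 0 (mod 7), P does NOT lie on the curve.


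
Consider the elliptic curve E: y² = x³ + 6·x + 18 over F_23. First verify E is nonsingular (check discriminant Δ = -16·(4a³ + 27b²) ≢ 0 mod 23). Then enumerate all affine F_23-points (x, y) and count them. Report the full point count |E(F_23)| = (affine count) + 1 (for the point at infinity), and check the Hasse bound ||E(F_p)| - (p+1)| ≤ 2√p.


Affine points = {(0, 8), (0, 15), (1, 5), (1, 18), (5, 9), (5, 14), (7, 9), (7, 14), (8, 7), (8, 16), (11, 9), (11, 14), (12, 1), (12, 22), (13, 4), (13, 19), (16, 1), (16, 22), (18, 1), (18, 22)}; affine count = 20; |E(F_23)| = 21.

Discriminant check: Δ ∝ 4a³ + 27b² = 4·6³ + 27·18² = 4·216 + 27·324 ≡ 21 (mod 23). Nonzero ⇒ E is nonsingular.
For each x ∈ F_23, compute rhs = x³ + 6·x + 18 mod 23, then count y ∈ F_23 with y² ≡ rhs.
  x = 0: rhs = 18, matching y values: 8, 15 (2 points).
  x = 1: rhs = 2, matching y values: 5, 18 (2 points).
  x = 2: rhs = 15, matching y values: none (0 points).
  x = 3: rhs = 17, matching y values: none (0 points).
  x = 4: rhs = 14, matching y values: none (0 points).
  x = 5: rhs = 12, matching y values: 9, 14 (2 points).
  x = 6: rhs = 17, matching y values: none (0 points).
  x = 7: rhs = 12, matching y values: 9, 14 (2 points).
  x = 8: rhs = 3, matching y values: 7, 16 (2 points).
  x = 9: rhs = 19, matching y values: none (0 points).
  x = 10: rhs = 20, matching y values: none (0 points).
  x = 11: rhs = 12, matching y values: 9, 14 (2 points).
  x = 12: rhs = 1, matching y values: 1, 22 (2 points).
  x = 13: rhs = 16, matching y values: 4, 19 (2 points).
  x = 14: rhs = 17, matching y values: none (0 points).
  x = 15: rhs = 10, matching y values: none (0 points).
  x = 16: rhs = 1, matching y values: 1, 22 (2 points).
  x = 17: rhs = 19, matching y values: none (0 points).
  x = 18: rhs = 1, matching y values: 1, 22 (2 points).
  x = 19: rhs = 22, matching y values: none (0 points).
  x = 20: rhs = 19, matching y values: none (0 points).
  x = 21: rhs = 21, matching y values: none (0 points).
  x = 22: rhs = 11, matching y values: none (0 points).
Total affine count: 20.
Full point count |E(F_23)| = 20 + 1 = 21.
Hasse bound: |21 − (23+1)| = |-3| = 3 ≤ 2√23 ≈ 9.5917 ✓.


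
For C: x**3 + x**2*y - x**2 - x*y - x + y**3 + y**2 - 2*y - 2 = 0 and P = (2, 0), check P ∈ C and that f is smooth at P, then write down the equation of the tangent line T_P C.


Tangent line at P: 7*x - 14 = 0.

Step 1: f(2, 0) = 0, so P lies on C.
Step 2: partial derivatives
  f_x(x, y) = 3*x**2 + 2*x*y - 2*x - y - 1, f_y(x, y) = x**2 - x + 3*y**2 + 2*y - 2.
  f_x(P) = 7, f_y(P) = 0 (gradient nonzero, so P is smooth).
Step 3: tangent line at P: 7·(x − 2) + 0·(y − 0) = 0.
Expanding: 7*x - 14 = 0.


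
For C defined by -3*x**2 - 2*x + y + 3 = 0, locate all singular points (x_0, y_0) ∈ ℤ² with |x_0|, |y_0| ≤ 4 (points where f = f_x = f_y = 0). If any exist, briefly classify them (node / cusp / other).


No singular points in the scanned grid; C is smooth there.

Compute partial derivatives:
  f_x = -6*x - 2.
  f_y = 1.
f_y = 1 is a nonzero constant, so f_y never vanishes: no point (x, y) can satisfy f = f_x = f_y = 0. In particular no (x, y) ∈ {−4, ..., 4}² is singular; the curve is smooth.


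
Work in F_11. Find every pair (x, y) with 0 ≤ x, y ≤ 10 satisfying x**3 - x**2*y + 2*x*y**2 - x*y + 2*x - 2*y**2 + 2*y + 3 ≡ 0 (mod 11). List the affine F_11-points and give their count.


Affine F_11-points: {(4, 4), (4, 10), (5, 4), (5, 5), (6, 0), (6, 4), (9, 2), (9, 9), (10, 0), (10, 6)}; count = 10.

For each of the 121 pairs (x, y) ∈ F_11², evaluate f(x, y) mod 11. Record the zeros.
  x = 0: [0↦3, 1↦3, 2↦10, 3↦2, 4↦1, 5↦7, 6↦9, 7↦7, 8↦1, 9↦2, 10↦10]  zeros at y ∈ ∅
  x = 1: [0↦6, 1↦6, 2↦6, 3↦6, 4↦6, 5↦6, 6↦6, 7↦6, 8↦6, 9↦6, 10↦6]  zeros at y ∈ ∅
  x = 2: [0↦4, 1↦2, 2↦4, 3↦10, 4↦9, 5↦1, 6↦8, 7↦8, 8↦1, 9↦9, 10↦10]  zeros at y ∈ ∅
  x = 3: [0↦3, 1↦8, 2↦10, 3↦9, 4↦5, 5↦9, 6↦10, 7↦8, 8↦3, 9↦6, 10↦6]  zeros at y ∈ ∅
  x = 4: [0↦9, 1↦8, 2↦8, 3↦9, 4↦0, 5↦3, 6↦7, 7↦1, 8↦7, 9↦3, 10↦0]  zeros at y ∈ {4, 10}
  x = 5: [0↦6, 1↦8, 2↦4, 3↦5, 4↦0, 5↦0, 6↦5, 7↦4, 8↦8, 9↦6, 10↦9]  zeros at y ∈ {4, 5}
  x = 6: [0↦0, 1↦3, 2↦4, 3↦3, 4↦0, 5↦6, 6↦10, 7↦1, 8↦1, 9↦10, 10↦6]  zeros at y ∈ {0, 4}
  x = 7: [0↦8, 1↦10, 2↦3, 3↦9, 4↦6, 5↦5, 6↦6, 7↦9, 8↦3, 9↦10, 10↦8]  zeros at y ∈ ∅
  x = 8: [0↦3, 1↦2, 2↦7, 3↦7, 4↦2, 5↦3, 6↦10, 7↦1, 8↦9, 9↦1, 10↦10]  zeros at y ∈ ∅
  x = 9: [0↦2, 1↦7, 2↦0, 3↦3, 4↦5, 5↦6, 6↦6, 7↦5, 8↦3, 9↦0, 10↦7]  zeros at y ∈ {2, 9}
  x = 10: [0↦0, 1↦9, 2↦10, 3↦3, 4↦10, 5↦9, 6↦0, 7↦5, 8↦2, 9↦2, 10↦5]  zeros at y ∈ {0, 6}
Collecting zeros: affine points = {(4, 4), (4, 10), (5, 4), (5, 5), (6, 0), (6, 4), (9, 2), (9, 9), (10, 0), (10, 6)}.
Total count |C(F_11)_aff| = 10.


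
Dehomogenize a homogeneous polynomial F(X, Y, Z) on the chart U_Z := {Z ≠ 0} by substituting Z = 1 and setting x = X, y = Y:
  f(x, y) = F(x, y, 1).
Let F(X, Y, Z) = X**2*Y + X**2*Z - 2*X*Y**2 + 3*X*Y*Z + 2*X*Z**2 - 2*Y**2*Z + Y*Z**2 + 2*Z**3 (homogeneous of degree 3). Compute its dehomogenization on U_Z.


f(x, y) = x**2*y + x**2 - 2*x*y**2 + 3*x*y + 2*x - 2*y**2 + y + 2

On U_Z we set Z = 1. Each monomial c·X^i·Y^j·Z^k in F becomes c·x^i·y^j·1^k = c·x^i·y^j.
Substituting Z = 1: F(X, Y, 1) = x**2*y + x**2 - 2*x*y**2 + 3*x*y + 2*x - 2*y**2 + y + 2.
Note: deg(f) ≤ deg(F) = 3; strict inequality happens when F is divisible by Z (lost terms).


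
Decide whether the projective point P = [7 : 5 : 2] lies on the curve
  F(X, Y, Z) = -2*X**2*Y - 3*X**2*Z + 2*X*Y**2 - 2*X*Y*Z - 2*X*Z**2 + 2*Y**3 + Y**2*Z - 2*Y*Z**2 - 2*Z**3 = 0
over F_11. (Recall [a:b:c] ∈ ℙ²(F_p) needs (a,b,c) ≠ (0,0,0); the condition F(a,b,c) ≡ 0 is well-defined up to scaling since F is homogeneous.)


F(7,5,2) ≡ 10 (mod 11); P is NOT on the curve.

Evaluate F(7, 5, 2) term-by-term (mod 11).
  -2*X**2*Y ↦ -2·49·5·1 = -490
  -3*X**2*Z ↦ -3·49·1·2 = -294
  2*X*Y**2 ↦ 2·7·25·1 = 350
  -2*X*Y*Z ↦ -2·7·5·2 = -140
  -2*X*Z**2 ↦ -2·7·1·4 = -56
  2*Y**3 ↦ 2·1·125·1 = 250
  Y**2*Z ↦ 1·1·25·2 = 50
  -2*Y*Z**2 ↦ -2·1·5·4 = -40
  -2*Z**3 ↦ -2·1·1·8 = -16
Sum: F(7, 5, 2) = (-490) + (-294) + (350) + (-140) + (-56) + (250) + (50) + (-40) + (-16) = -386.
Reducing mod 11: -386 ≡ 10 (mod 11).
Since F(a, b, c) ≡ 10 ≠ 0 (mod 11), P does NOT lie on the curve.


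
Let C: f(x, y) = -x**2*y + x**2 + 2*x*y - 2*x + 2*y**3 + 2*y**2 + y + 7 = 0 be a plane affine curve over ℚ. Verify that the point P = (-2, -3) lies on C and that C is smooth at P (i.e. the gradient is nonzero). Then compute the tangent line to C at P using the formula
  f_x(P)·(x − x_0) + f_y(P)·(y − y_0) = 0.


Tangent line at P: -24*x + 35*y + 57 = 0.

Step 1: f(-2, -3) = 0, so P lies on C.
Step 2: partial derivatives
  f_x(x, y) = -2*x*y + 2*x + 2*y - 2, f_y(x, y) = -x**2 + 2*x + 6*y**2 + 4*y + 1.
  f_x(P) = -24, f_y(P) = 35 (gradient nonzero, so P is smooth).
Step 3: tangent line at P: -24·(x − -2) + 35·(y − -3) = 0.
Expanding: -24*x + 35*y + 57 = 0.


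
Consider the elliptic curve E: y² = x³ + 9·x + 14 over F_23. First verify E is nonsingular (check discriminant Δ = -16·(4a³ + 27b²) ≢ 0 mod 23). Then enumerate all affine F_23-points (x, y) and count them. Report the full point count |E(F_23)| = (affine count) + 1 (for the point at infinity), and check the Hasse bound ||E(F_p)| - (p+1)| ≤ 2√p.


Affine points = {(1, 1), (1, 22), (5, 0), (6, 10), (6, 13), (7, 11), (7, 12), (8, 0), (10, 0), (11, 8), (11, 15), (14, 3), (14, 20), (19, 11), (19, 12), (20, 11), (20, 12), (22, 2), (22, 21)}; affine count = 19; |E(F_23)| = 20.

Discriminant check: Δ ∝ 4a³ + 27b² = 4·9³ + 27·14² = 4·729 + 27·196 ≡ 20 (mod 23). Nonzero ⇒ E is nonsingular.
For each x ∈ F_23, compute rhs = x³ + 9·x + 14 mod 23, then count y ∈ F_23 with y² ≡ rhs.
  x = 0: rhs = 14, matching y values: none (0 points).
  x = 1: rhs = 1, matching y values: 1, 22 (2 points).
  x = 2: rhs = 17, matching y values: none (0 points).
  x = 3: rhs = 22, matching y values: none (0 points).
  x = 4: rhs = 22, matching y values: none (0 points).
  x = 5: rhs = 0, matching y values: 0 (1 points).
  x = 6: rhs = 8, matching y values: 10, 13 (2 points).
  x = 7: rhs = 6, matching y values: 11, 12 (2 points).
  x = 8: rhs = 0, matching y values: 0 (1 points).
  x = 9: rhs = 19, matching y values: none (0 points).
  x = 10: rhs = 0, matching y values: 0 (1 points).
  x = 11: rhs = 18, matching y values: 8, 15 (2 points).
  x = 12: rhs = 10, matching y values: none (0 points).
  x = 13: rhs = 5, matching y values: none (0 points).
  x = 14: rhs = 9, matching y values: 3, 20 (2 points).
  x = 15: rhs = 5, matching y values: none (0 points).
  x = 16: rhs = 22, matching y values: none (0 points).
  x = 17: rhs = 20, matching y values: none (0 points).
  x = 18: rhs = 5, matching y values: none (0 points).
  x = 19: rhs = 6, matching y values: 11, 12 (2 points).
  x = 20: rhs = 6, matching y values: 11, 12 (2 points).
  x = 21: rhs = 11, matching y values: none (0 points).
  x = 22: rhs = 4, matching y values: 2, 21 (2 points).
Total affine count: 19.
Full point count |E(F_23)| = 19 + 1 = 20.
Hasse bound: |20 − (23+1)| = |-4| = 4 ≤ 2√23 ≈ 9.5917 ✓.


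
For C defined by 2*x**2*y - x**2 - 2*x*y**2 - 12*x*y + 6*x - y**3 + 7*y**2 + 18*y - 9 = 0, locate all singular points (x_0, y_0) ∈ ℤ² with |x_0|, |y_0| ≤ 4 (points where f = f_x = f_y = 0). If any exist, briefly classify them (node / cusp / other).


Singular points: {(3, 0)}; classification: node.

Compute partial derivatives:
  f_x = 4*x*y - 2*x - 2*y**2 - 12*y + 6.
  f_y = 2*x**2 - 4*x*y - 12*x - 3*y**2 + 14*y + 18.
Scan x_0 ∈ {−4, ..., 4}. For each x_0, f_y(x_0, y) is a polynomial in y; find its integer roots y ∈ {−4, ..., 4}, then test f_x and f at those candidates.
  x = -4: f_y(-4, y) = -3*y**2 + 30*y + 98; no integer root y with |y| ≤ 4.
  x = -3: f_y(-3, y) = -3*y**2 + 26*y + 72; no integer root y with |y| ≤ 4.
  x = -2: f_y(-2, y) = -3*y**2 + 22*y + 50; no integer root y with |y| ≤ 4.
  x = -1: f_y(-1, y) = -3*y**2 + 18*y + 32; no integer root y with |y| ≤ 4.
  x = 0: f_y(0, y) = -3*y**2 + 14*y + 18; no integer root y with |y| ≤ 4.
  x = 1: f_y(1, y) = -3*y**2 + 10*y + 8; vanishes at y ∈ {4}. (1, 4): f_x = -60 ≠ 0.
  x = 2: f_y(2, y) = -3*y**2 + 6*y + 2; no integer root y with |y| ≤ 4.
  x = 3: f_y(3, y) = -3*y**2 + 2*y; vanishes at y ∈ {0}. (3, 0): f_x = 0, f = 0 — SINGULAR.
  x = 4: f_y(4, y) = -3*y**2 - 2*y + 2; no integer root y with |y| ≤ 4.
Only singular point on the grid: (3, 0).
Classify: substitute x = 3 + u, y = 0 + v and expand: f = 2*u**2*v - u**2 - 2*u*v**2 - v**3 + v**2.
No constant or linear terms (consistent with a singular point). Quadratic part: -u**2 + v**2. Cubic part: 2*u**2*v - 2*u*v**2 - v**3.
The quadratic part v**2 - u**2 = (v − u)(v + u) splits into two distinct linear factors, so there are two distinct tangent lines y − 0 = ±(x − 3) — this is a node (ordinary double point).
Classification: node.


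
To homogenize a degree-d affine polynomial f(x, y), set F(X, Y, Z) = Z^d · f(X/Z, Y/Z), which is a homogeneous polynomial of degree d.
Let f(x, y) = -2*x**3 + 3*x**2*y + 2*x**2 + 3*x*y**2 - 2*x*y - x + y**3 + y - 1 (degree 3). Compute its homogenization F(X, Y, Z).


F(X, Y, Z) = -2*X**3 + 3*X**2*Y + 2*X**2*Z + 3*X*Y**2 - 2*X*Y*Z - X*Z**2 + Y**3 + Y*Z**2 - Z**3

deg(f) = 3.
Substitute x = X/Z, y = Y/Z into f, then multiply by Z^3.
  monomial -2·x^3·y^0 ↦ -2·X^3·Y^0·Z^0.
  monomial 3·x^2·y^1 ↦ 3·X^2·Y^1·Z^0.
  monomial 2·x^2·y^0 ↦ 2·X^2·Y^0·Z^1.
  monomial 3·x^1·y^2 ↦ 3·X^1·Y^2·Z^0.
  monomial -2·x^1·y^1 ↦ -2·X^1·Y^1·Z^1.
  monomial -1·x^1·y^0 ↦ -1·X^1·Y^0·Z^2.
  monomial 1·x^0·y^3 ↦ 1·X^0·Y^3·Z^0.
  monomial 1·x^0·y^1 ↦ 1·X^0·Y^1·Z^2.
  monomial -1·x^0·y^0 ↦ -1·X^0·Y^0·Z^3.
Collecting: F(X, Y, Z) = -2*X**3 + 3*X**2*Y + 2*X**2*Z + 3*X*Y**2 - 2*X*Y*Z - X*Z**2 + Y**3 + Y*Z**2 - Z**3.
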